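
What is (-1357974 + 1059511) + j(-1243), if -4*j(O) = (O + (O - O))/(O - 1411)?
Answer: -3168484451/10616 ≈ -2.9846e+5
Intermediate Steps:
j(O) = -O/(4*(-1411 + O)) (j(O) = -(O + (O - O))/(4*(O - 1411)) = -(O + 0)/(4*(-1411 + O)) = -O/(4*(-1411 + O)))
(-1357974 + 1059511) + j(-1243) = (-1357974 + 1059511) - 1*(-1243)/(-5644 + 4*(-1243)) = -298463 - 1*(-1243)/(-5644 - 4972) = -298463 - 1*(-1243)/(-10616) = -298463 - 1*(-1243)*(-1/10616) = -298463 - 1243/10616 = -3168484451/10616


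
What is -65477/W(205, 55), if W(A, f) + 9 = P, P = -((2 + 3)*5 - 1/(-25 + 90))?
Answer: 4256005/2209 ≈ 1926.7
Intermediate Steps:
P = -1624/65 (P = -(5*5 - 1/65) = -(25 - 1*1/65) = -(25 - 1/65) = -1*1624/65 = -1624/65 ≈ -24.985)
W(A, f) = -2209/65 (W(A, f) = -9 - 1624/65 = -2209/65)
-65477/W(205, 55) = -65477/(-2209/65) = -65477*(-65/2209) = 4256005/2209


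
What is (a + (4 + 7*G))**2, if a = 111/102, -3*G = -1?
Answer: 573049/10404 ≈ 55.080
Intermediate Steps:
G = 1/3 (G = -1/3*(-1) = 1/3 ≈ 0.33333)
a = 37/34 (a = 111*(1/102) = 37/34 ≈ 1.0882)
(a + (4 + 7*G))**2 = (37/34 + (4 + 7*(1/3)))**2 = (37/34 + (4 + 7/3))**2 = (37/34 + 19/3)**2 = (757/102)**2 = 573049/10404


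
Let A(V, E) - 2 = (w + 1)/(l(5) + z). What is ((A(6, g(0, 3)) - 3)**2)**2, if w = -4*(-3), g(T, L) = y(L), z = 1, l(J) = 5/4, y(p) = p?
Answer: 3418801/6561 ≈ 521.08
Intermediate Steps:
l(J) = 5/4 (l(J) = 5*(1/4) = 5/4)
g(T, L) = L
w = 12
A(V, E) = 70/9 (A(V, E) = 2 + (12 + 1)/(5/4 + 1) = 2 + 13/(9/4) = 2 + 13*(4/9) = 2 + 52/9 = 70/9)
((A(6, g(0, 3)) - 3)**2)**2 = ((70/9 - 3)**2)**2 = ((43/9)**2)**2 = (1849/81)**2 = 3418801/6561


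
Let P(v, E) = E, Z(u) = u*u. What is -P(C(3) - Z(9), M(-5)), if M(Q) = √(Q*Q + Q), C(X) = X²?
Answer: -2*√5 ≈ -4.4721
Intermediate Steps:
Z(u) = u²
M(Q) = √(Q + Q²) (M(Q) = √(Q² + Q) = √(Q + Q²))
-P(C(3) - Z(9), M(-5)) = -√(-5*(1 - 5)) = -√(-5*(-4)) = -√20 = -2*√5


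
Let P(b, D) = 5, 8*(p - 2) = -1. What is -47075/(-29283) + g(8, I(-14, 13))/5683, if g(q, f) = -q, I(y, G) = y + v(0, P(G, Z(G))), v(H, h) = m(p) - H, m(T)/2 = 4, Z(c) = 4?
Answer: 267292961/166415289 ≈ 1.6062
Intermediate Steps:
p = 15/8 (p = 2 + (⅛)*(-1) = 2 - ⅛ = 15/8 ≈ 1.8750)
m(T) = 8 (m(T) = 2*4 = 8)
v(H, h) = 8 - H
I(y, G) = 8 + y (I(y, G) = y + (8 - 1*0) = y + (8 + 0) = y + 8 = 8 + y)
-47075/(-29283) + g(8, I(-14, 13))/5683 = -47075/(-29283) - 1*8/5683 = -47075*(-1/29283) - 8*1/5683 = 47075/29283 - 8/5683 = 267292961/166415289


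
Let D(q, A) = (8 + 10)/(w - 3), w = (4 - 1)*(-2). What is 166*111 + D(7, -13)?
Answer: 18424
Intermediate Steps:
w = -6 (w = 3*(-2) = -6)
D(q, A) = -2 (D(q, A) = (8 + 10)/(-6 - 3) = 18/(-9) = 18*(-⅑) = -2)
166*111 + D(7, -13) = 166*111 - 2 = 18426 - 2 = 18424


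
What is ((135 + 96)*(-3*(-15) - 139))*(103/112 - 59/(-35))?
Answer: -2262909/40 ≈ -56573.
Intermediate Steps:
((135 + 96)*(-3*(-15) - 139))*(103/112 - 59/(-35)) = (231*(45 - 139))*(103*(1/112) - 59*(-1/35)) = (231*(-94))*(103/112 + 59/35) = -21714*1459/560 = -2262909/40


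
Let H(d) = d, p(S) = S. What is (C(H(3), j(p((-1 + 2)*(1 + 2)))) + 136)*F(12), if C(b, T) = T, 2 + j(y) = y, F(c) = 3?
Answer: 411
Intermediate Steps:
j(y) = -2 + y
(C(H(3), j(p((-1 + 2)*(1 + 2)))) + 136)*F(12) = ((-2 + (-1 + 2)*(1 + 2)) + 136)*3 = ((-2 + 1*3) + 136)*3 = ((-2 + 3) + 136)*3 = (1 + 136)*3 = 137*3 = 411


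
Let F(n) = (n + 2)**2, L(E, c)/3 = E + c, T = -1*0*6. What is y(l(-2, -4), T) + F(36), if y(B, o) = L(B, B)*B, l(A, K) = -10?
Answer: 2044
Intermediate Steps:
T = 0 (T = 0*6 = 0)
L(E, c) = 3*E + 3*c (L(E, c) = 3*(E + c) = 3*E + 3*c)
y(B, o) = 6*B**2 (y(B, o) = (3*B + 3*B)*B = (6*B)*B = 6*B**2)
F(n) = (2 + n)**2
y(l(-2, -4), T) + F(36) = 6*(-10)**2 + (2 + 36)**2 = 6*100 + 38**2 = 600 + 1444 = 2044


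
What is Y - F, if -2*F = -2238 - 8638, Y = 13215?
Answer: 7777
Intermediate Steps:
F = 5438 (F = -(-2238 - 8638)/2 = -½*(-10876) = 5438)
Y - F = 13215 - 1*5438 = 13215 - 5438 = 7777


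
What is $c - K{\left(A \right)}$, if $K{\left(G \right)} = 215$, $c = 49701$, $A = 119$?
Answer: $49486$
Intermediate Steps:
$c - K{\left(A \right)} = 49701 - 215 = 49486$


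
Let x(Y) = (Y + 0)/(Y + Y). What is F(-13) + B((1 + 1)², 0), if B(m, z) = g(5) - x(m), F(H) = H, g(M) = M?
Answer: -17/2 ≈ -8.5000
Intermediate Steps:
x(Y) = ½ (x(Y) = Y/((2*Y)) = Y*(1/(2*Y)) = ½)
B(m, z) = 9/2 (B(m, z) = 5 - 1*½ = 5 - ½ = 9/2)
F(-13) + B((1 + 1)², 0) = -13 + 9/2 = -17/2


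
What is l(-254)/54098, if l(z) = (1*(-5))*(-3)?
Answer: 15/54098 ≈ 0.00027727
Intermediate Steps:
l(z) = 15 (l(z) = -5*(-3) = 15)
l(-254)/54098 = 15/54098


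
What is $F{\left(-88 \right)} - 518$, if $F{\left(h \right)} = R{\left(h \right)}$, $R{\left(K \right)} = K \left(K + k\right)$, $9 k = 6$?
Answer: $\frac{21502}{3} \approx 7167.3$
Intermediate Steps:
$k = \frac{2}{3}$ ($k = \frac{1}{9} \cdot 6 = \frac{2}{3} \approx 0.66667$)
$R{\left(K \right)} = K \left(\frac{2}{3} + K\right)$ ($R{\left(K \right)} = K \left(K + \frac{2}{3}\right) = K \left(\frac{2}{3} + K\right)$)
$F{\left(h \right)} = \frac{h \left(2 + 3 h\right)}{3}$
$F{\left(-88 \right)} - 518 = \frac{1}{3} \left(-88\right) \left(2 + 3 \left(-88\right)\right) - 518 = \frac{1}{3} \left(-88\right) \left(2 - 264\right) - 518 = \frac{1}{3} \left(-88\right) \left(-262\right) - 518 = \frac{23056}{3} - 518 = \frac{21502}{3}$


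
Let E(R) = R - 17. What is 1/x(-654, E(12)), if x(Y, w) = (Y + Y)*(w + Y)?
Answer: 1/861972 ≈ 1.1601e-6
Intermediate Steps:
E(R) = -17 + R
x(Y, w) = 2*Y*(Y + w) (x(Y, w) = (2*Y)*(Y + w) = 2*Y*(Y + w))
1/x(-654, E(12)) = 1/(2*(-654)*(-654 + (-17 + 12))) = 1/(2*(-654)*(-654 - 5)) = 1/(2*(-654)*(-659)) = 1/861972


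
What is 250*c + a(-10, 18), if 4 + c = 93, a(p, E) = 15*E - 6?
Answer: 22514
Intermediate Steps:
a(p, E) = -6 + 15*E
c = 89 (c = -4 + 93 = 89)
250*c + a(-10, 18) = 250*89 + (-6 + 15*18) = 22250 + (-6 + 270) = 22250 + 264 = 22514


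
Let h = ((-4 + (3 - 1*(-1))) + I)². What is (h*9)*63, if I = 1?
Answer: 567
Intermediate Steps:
h = 1 (h = ((-4 + (3 - 1*(-1))) + 1)² = ((-4 + (3 + 1)) + 1)² = ((-4 + 4) + 1)² = (0 + 1)² = 1² = 1)
(h*9)*63 = (1*9)*63 = 9*63 = 567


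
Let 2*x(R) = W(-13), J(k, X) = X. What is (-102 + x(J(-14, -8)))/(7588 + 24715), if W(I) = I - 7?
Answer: -112/32303 ≈ -0.0034672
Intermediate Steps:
W(I) = -7 + I
x(R) = -10 (x(R) = (-7 - 13)/2 = (½)*(-20) = -10)
(-102 + x(J(-14, -8)))/(7588 + 24715) = (-102 - 10)/(7588 + 24715) = -112/32303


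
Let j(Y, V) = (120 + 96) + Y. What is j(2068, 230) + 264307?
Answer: 266591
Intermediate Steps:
j(Y, V) = 216 + Y
j(2068, 230) + 264307 = (216 + 2068) + 264307 = 2284 + 264307 = 266591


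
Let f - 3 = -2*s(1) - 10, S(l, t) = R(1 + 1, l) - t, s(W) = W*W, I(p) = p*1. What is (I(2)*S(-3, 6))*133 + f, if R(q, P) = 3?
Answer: -807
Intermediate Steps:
I(p) = p
s(W) = W**2
S(l, t) = 3 - t
f = -9 (f = 3 + (-2*1**2 - 10) = 3 + (-2*1 - 10) = 3 + (-2 - 10) = 3 - 12 = -9)
(I(2)*S(-3, 6))*133 + f = (2*(3 - 1*6))*133 - 9 = (2*(3 - 6))*133 - 9 = (2*(-3))*133 - 9 = -6*133 - 9 = -798 - 9 = -807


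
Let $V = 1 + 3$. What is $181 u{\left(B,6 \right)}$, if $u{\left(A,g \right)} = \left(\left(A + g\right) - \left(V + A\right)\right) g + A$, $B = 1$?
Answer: $2353$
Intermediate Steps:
$V = 4$
$u{\left(A,g \right)} = A + g \left(-4 + g\right)$ ($u{\left(A,g \right)} = \left(\left(A + g\right) - \left(4 + A\right)\right) g + A = \left(-4 + g\right) g + A = g \left(-4 + g\right) + A = A + g \left(-4 + g\right)$)
$181 u{\left(B,6 \right)} = 181 \left(1 + 6^{2} - 24\right) = 181 \left(1 + 36 - 24\right) = 181 \cdot 13 = 2353$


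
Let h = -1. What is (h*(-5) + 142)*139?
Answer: 20433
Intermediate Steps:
(h*(-5) + 142)*139 = (-1*(-5) + 142)*139 = (5 + 142)*139 = 147*139 = 20433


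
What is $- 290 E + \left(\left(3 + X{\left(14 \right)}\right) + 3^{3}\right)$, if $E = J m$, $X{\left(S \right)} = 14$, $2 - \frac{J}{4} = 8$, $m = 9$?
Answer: $62684$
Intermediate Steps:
$J = -24$ ($J = 8 - 32 = -24$)
$E = -216$ ($E = \left(-24\right) 9 = -216$)
$- 290 E + \left(\left(3 + X{\left(14 \right)}\right) + 3^{3}\right) = \left(-290\right) \left(-216\right) + \left(\left(3 + 14\right) + 3^{3}\right) = 62640 + \left(17 + 27\right) = 62640 + 44 = 62684$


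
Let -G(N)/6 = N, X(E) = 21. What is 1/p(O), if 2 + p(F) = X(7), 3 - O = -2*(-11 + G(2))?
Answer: 1/19 ≈ 0.052632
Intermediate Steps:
G(N) = -6*N
O = -43 (O = 3 - (-2)*(-11 - 6*2) = 3 - (-2)*(-11 - 12) = 3 - (-2)*(-23) = 3 - 1*46 = 3 - 46 = -43)
p(F) = 19 (p(F) = -2 + 21 = 19)
1/p(O) = 1/19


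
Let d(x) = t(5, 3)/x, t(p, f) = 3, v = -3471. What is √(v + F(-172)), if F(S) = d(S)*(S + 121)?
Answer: I*√25664937/86 ≈ 58.908*I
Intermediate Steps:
d(x) = 3/x
F(S) = 3*(121 + S)/S (F(S) = (3/S)*(S + 121) = (3/S)*(121 + S) = 3*(121 + S)/S)
√(v + F(-172)) = √(-3471 + (3 + 363/(-172))) = √(-3471 + (3 + 363*(-1/172))) = √(-3471 + (3 - 363/172)) = √(-3471 + 153/172) = √(-596859/172) = I*√25664937/86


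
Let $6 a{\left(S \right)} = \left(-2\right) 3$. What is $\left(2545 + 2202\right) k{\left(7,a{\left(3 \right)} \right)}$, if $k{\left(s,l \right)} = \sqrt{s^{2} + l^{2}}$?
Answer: $23735 \sqrt{2} \approx 33566.0$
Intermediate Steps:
$a{\left(S \right)} = -1$ ($a{\left(S \right)} = \frac{\left(-2\right) 3}{6} = \frac{1}{6} \left(-6\right) = -1$)
$k{\left(s,l \right)} = \sqrt{l^{2} + s^{2}}$
$\left(2545 + 2202\right) k{\left(7,a{\left(3 \right)} \right)} = \left(2545 + 2202\right) \sqrt{\left(-1\right)^{2} + 7^{2}} = 4747 \sqrt{1 + 49} = 4747 \sqrt{50} = 4747 \cdot 5 \sqrt{2} = 23735 \sqrt{2}$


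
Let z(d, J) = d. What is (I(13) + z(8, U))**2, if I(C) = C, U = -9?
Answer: 441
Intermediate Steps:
(I(13) + z(8, U))**2 = (13 + 8)**2 = 21**2 = 441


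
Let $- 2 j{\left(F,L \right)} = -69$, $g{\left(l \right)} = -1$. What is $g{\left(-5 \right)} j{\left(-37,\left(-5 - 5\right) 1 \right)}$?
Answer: $- \frac{69}{2} \approx -34.5$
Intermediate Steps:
$j{\left(F,L \right)} = \frac{69}{2}$ ($j{\left(F,L \right)} = \left(- \frac{1}{2}\right) \left(-69\right) = \frac{69}{2}$)
$g{\left(-5 \right)} j{\left(-37,\left(-5 - 5\right) 1 \right)} = \left(-1\right) \frac{69}{2} = - \frac{69}{2}$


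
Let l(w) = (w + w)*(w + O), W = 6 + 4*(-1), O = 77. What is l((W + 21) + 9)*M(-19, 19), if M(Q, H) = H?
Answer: 132544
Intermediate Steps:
W = 2 (W = 6 - 4 = 2)
l(w) = 2*w*(77 + w) (l(w) = (w + w)*(w + 77) = (2*w)*(77 + w) = 2*w*(77 + w))
l((W + 21) + 9)*M(-19, 19) = (2*((2 + 21) + 9)*(77 + ((2 + 21) + 9)))*19 = (2*(23 + 9)*(77 + (23 + 9)))*19 = (2*32*(77 + 32))*19 = (2*32*109)*19 = 6976*19 = 132544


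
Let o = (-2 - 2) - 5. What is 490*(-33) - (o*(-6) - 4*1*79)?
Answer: -15908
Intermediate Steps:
o = -9 (o = -4 - 5 = -9)
490*(-33) - (o*(-6) - 4*1*79) = 490*(-33) - (-9*(-6) - 4*1*79) = -16170 - (54 - 4*79) = -16170 - (54 - 316) = -16170 - 1*(-262) = -16170 + 262 = -15908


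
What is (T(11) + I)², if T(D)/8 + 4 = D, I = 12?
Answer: 4624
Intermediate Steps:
T(D) = -32 + 8*D
(T(11) + I)² = ((-32 + 8*11) + 12)² = ((-32 + 88) + 12)² = (56 + 12)² = 68² = 4624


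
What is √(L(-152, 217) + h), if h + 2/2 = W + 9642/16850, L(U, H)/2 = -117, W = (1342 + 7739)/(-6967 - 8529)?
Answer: I*√40056444078729442/13055380 ≈ 15.33*I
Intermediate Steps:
W = -9081/15496 (W = 9081/(-15496) = 9081*(-1/15496) = -9081/15496 ≈ -0.58602)
L(U, H) = -234 (L(U, H) = 2*(-117) = -234)
h = -132355009/130553800 (h = -1 + (-9081/15496 + 9642/16850) = -1 + (-9081/15496 + 9642*(1/16850)) = -1 + (-9081/15496 + 4821/8425) = -1 - 1801209/130553800 = -132355009/130553800 ≈ -1.0138)
√(L(-152, 217) + h) = √(-234 - 132355009/130553800) = √(-30681944209/130553800) = I*√40056444078729442/13055380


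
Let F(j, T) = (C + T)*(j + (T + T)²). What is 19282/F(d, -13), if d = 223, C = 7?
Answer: -311/87 ≈ -3.5747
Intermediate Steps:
F(j, T) = (7 + T)*(j + 4*T²) (F(j, T) = (7 + T)*(j + (T + T)²) = (7 + T)*(j + (2*T)²) = (7 + T)*(j + 4*T²))
19282/F(d, -13) = 19282/(4*(-13)³ + 7*223 + 28*(-13)² - 13*223) = 19282/(4*(-2197) + 1561 + 28*169 - 2899) = 19282/(-8788 + 1561 + 4732 - 2899) = 19282/(-5394) = 19282*(-1/5394) = -311/87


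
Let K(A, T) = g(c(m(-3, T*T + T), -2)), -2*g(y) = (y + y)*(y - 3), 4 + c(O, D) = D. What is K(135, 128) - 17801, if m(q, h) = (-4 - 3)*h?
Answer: -17855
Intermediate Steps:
m(q, h) = -7*h
c(O, D) = -4 + D
g(y) = -y*(-3 + y) (g(y) = -(y + y)*(y - 3)/2 = -2*y*(-3 + y)/2 = -y*(-3 + y))
K(A, T) = -54 (K(A, T) = (-4 - 2)*(3 - (-4 - 2)) = -6*(3 - 1*(-6)) = -6*(3 + 6) = -6*9 = -54)
K(135, 128) - 17801 = -54 - 17801 = -17855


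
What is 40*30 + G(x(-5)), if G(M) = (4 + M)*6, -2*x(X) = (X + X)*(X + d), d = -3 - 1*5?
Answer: 834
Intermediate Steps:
d = -8 (d = -3 - 5 = -8)
x(X) = -X*(-8 + X) (x(X) = -(X + X)*(X - 8)/2 = -2*X*(-8 + X)/2 = -X*(-8 + X))
G(M) = 24 + 6*M
40*30 + G(x(-5)) = 40*30 + (24 + 6*(-5*(8 - 1*(-5)))) = 1200 + (24 + 6*(-5*(8 + 5))) = 1200 + (24 + 6*(-5*13)) = 1200 + (24 + 6*(-65)) = 1200 + (24 - 390) = 1200 - 366 = 834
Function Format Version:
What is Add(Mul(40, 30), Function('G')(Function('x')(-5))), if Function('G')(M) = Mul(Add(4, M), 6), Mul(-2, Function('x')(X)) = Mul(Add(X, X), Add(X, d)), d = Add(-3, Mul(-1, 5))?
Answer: 834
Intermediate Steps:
d = -8 (d = Add(-3, -5) = -8)
Function('x')(X) = Mul(-1, X, Add(-8, X)) (Function('x')(X) = Mul(Rational(-1, 2), Mul(Add(X, X), Add(X, -8))) = Mul(Rational(-1, 2), Mul(Mul(2, X), Add(-8, X))) = Mul(Rational(-1, 2), Mul(2, X, Add(-8, X))) = Mul(-1, X, Add(-8, X)))
Function('G')(M) = Add(24, Mul(6, M))
Add(Mul(40, 30), Function('G')(Function('x')(-5))) = Add(Mul(40, 30), Add(24, Mul(6, Mul(-5, Add(8, Mul(-1, -5)))))) = Add(1200, Add(24, Mul(6, Mul(-5, Add(8, 5))))) = Add(1200, Add(24, Mul(6, Mul(-5, 13)))) = Add(1200, Add(24, Mul(6, -65))) = Add(1200, Add(24, -390)) = Add(1200, -366) = 834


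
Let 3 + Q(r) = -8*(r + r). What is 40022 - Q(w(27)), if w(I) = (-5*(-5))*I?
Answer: 50825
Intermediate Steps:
w(I) = 25*I
Q(r) = -3 - 16*r (Q(r) = -3 - 8*(r + r) = -3 - 16*r)
40022 - Q(w(27)) = 40022 - (-3 - 400*27) = 40022 - (-3 - 16*675) = 40022 - (-3 - 10800) = 40022 - 1*(-10803) = 40022 + 10803 = 50825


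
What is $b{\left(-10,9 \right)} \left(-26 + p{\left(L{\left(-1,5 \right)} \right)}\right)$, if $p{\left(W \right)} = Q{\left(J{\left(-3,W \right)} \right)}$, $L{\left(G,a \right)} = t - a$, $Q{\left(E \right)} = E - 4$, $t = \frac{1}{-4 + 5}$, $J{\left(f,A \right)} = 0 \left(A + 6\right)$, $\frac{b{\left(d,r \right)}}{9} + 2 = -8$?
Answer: $2700$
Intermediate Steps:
$b{\left(d,r \right)} = -90$ ($b{\left(d,r \right)} = -18 + 9 \left(-8\right) = -18 - 72 = -90$)
$J{\left(f,A \right)} = 0$ ($J{\left(f,A \right)} = 0 \left(6 + A\right) = 0$)
$t = 1$ ($t = 1^{-1} = 1$)
$Q{\left(E \right)} = -4 + E$
$L{\left(G,a \right)} = 1 - a$
$p{\left(W \right)} = -4$ ($p{\left(W \right)} = -4 + 0 = -4$)
$b{\left(-10,9 \right)} \left(-26 + p{\left(L{\left(-1,5 \right)} \right)}\right) = - 90 \left(-26 - 4\right) = \left(-90\right) \left(-30\right) = 2700$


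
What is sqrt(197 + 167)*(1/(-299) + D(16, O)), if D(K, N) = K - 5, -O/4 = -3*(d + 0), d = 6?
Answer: 6576*sqrt(91)/299 ≈ 209.80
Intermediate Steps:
O = 72 (O = -(-12)*(6 + 0) = -(-12)*6 = -4*(-18) = 72)
D(K, N) = -5 + K
sqrt(197 + 167)*(1/(-299) + D(16, O)) = sqrt(197 + 167)*(1/(-299) + (-5 + 16)) = sqrt(364)*(-1/299 + 11) = (2*sqrt(91))*(3288/299) = 6576*sqrt(91)/299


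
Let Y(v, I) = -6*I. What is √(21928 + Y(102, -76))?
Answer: 4*√1399 ≈ 149.61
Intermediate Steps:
√(21928 + Y(102, -76)) = √(21928 - 6*(-76)) = √(21928 + 456) = √22384 = 4*√1399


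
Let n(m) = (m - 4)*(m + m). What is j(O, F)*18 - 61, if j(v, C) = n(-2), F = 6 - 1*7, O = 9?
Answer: 371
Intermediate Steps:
n(m) = 2*m*(-4 + m) (n(m) = (-4 + m)*(2*m) = 2*m*(-4 + m))
F = -1 (F = 6 - 7 = -1)
j(v, C) = 24 (j(v, C) = 2*(-2)*(-4 - 2) = 2*(-2)*(-6) = 24)
j(O, F)*18 - 61 = 24*18 - 61 = 432 - 61 = 371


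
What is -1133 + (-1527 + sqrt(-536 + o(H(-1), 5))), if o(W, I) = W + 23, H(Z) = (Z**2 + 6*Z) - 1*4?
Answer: -2660 + 3*I*sqrt(58) ≈ -2660.0 + 22.847*I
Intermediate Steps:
H(Z) = -4 + Z**2 + 6*Z (H(Z) = (Z**2 + 6*Z) - 4 = -4 + Z**2 + 6*Z)
o(W, I) = 23 + W
-1133 + (-1527 + sqrt(-536 + o(H(-1), 5))) = -1133 + (-1527 + sqrt(-536 + (23 + (-4 + (-1)**2 + 6*(-1))))) = -1133 + (-1527 + sqrt(-536 + (23 + (-4 + 1 - 6)))) = -1133 + (-1527 + sqrt(-536 + (23 - 9))) = -1133 + (-1527 + sqrt(-536 + 14)) = -1133 + (-1527 + sqrt(-522)) = -1133 + (-1527 + 3*I*sqrt(58)) = -2660 + 3*I*sqrt(58)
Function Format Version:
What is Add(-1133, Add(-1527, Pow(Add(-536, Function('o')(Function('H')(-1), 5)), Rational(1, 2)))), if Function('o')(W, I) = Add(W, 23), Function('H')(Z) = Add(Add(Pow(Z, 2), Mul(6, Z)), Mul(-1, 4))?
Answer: Add(-2660, Mul(3, I, Pow(58, Rational(1, 2)))) ≈ Add(-2660.0, Mul(22.847, I))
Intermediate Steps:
Function('H')(Z) = Add(-4, Pow(Z, 2), Mul(6, Z)) (Function('H')(Z) = Add(Add(Pow(Z, 2), Mul(6, Z)), -4) = Add(-4, Pow(Z, 2), Mul(6, Z)))
Function('o')(W, I) = Add(23, W)
Add(-1133, Add(-1527, Pow(Add(-536, Function('o')(Function('H')(-1), 5)), Rational(1, 2)))) = Add(-1133, Add(-1527, Pow(Add(-536, Add(23, Add(-4, Pow(-1, 2), Mul(6, -1)))), Rational(1, 2)))) = Add(-1133, Add(-1527, Pow(Add(-536, Add(23, Add(-4, 1, -6))), Rational(1, 2)))) = Add(-1133, Add(-1527, Pow(Add(-536, Add(23, -9)), Rational(1, 2)))) = Add(-1133, Add(-1527, Pow(Add(-536, 14), Rational(1, 2)))) = Add(-1133, Add(-1527, Pow(-522, Rational(1, 2)))) = Add(-1133, Add(-1527, Mul(3, I, Pow(58, Rational(1, 2))))) = Add(-2660, Mul(3, I, Pow(58, Rational(1, 2))))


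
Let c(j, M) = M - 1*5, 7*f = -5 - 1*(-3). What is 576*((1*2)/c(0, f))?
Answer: -8064/37 ≈ -217.95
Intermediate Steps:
f = -2/7 (f = (-5 - 1*(-3))/7 = (-5 + 3)/7 = (⅐)*(-2) = -2/7 ≈ -0.28571)
c(j, M) = -5 + M (c(j, M) = M - 5 = -5 + M)
576*((1*2)/c(0, f)) = 576*((1*2)/(-5 - 2/7)) = 576*(2/(-37/7)) = 576*(2*(-7/37)) = 576*(-14/37) = -8064/37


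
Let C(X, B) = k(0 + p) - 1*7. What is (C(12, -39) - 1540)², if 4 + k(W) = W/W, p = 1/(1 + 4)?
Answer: 2402500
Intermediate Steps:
p = ⅕ (p = 1/5 = ⅕ ≈ 0.20000)
k(W) = -3 (k(W) = -4 + W/W = -4 + 1 = -3)
C(X, B) = -10 (C(X, B) = -3 - 1*7 = -3 - 7 = -10)
(C(12, -39) - 1540)² = (-10 - 1540)² = (-1550)² = 2402500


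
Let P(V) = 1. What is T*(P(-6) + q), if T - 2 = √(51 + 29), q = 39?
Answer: 80 + 160*√5 ≈ 437.77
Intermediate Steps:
T = 2 + 4*√5 (T = 2 + √(51 + 29) = 2 + √80 = 2 + 4*√5 ≈ 10.944)
T*(P(-6) + q) = (2 + 4*√5)*(1 + 39) = (2 + 4*√5)*40 = 80 + 160*√5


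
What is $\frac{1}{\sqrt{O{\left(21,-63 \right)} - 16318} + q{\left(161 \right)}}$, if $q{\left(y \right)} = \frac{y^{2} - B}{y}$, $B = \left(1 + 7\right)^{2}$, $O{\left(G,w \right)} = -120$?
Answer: $\frac{4162977}{1094673847} - \frac{25921 i \sqrt{16438}}{1094673847} \approx 0.0038029 - 0.0030359 i$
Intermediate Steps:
$B = 64$ ($B = 8^{2} = 64$)
$q{\left(y \right)} = \frac{-64 + y^{2}}{y}$ ($q{\left(y \right)} = \frac{y^{2} - 64}{y} = \frac{-64 + y^{2}}{y}$)
$\frac{1}{\sqrt{O{\left(21,-63 \right)} - 16318} + q{\left(161 \right)}} = \frac{1}{\sqrt{-120 - 16318} + \left(161 - \frac{64}{161}\right)} = \frac{1}{\sqrt{-16438} + \left(161 - \frac{64}{161}\right)} = \frac{1}{i \sqrt{16438} + \left(161 - \frac{64}{161}\right)} = \frac{1}{i \sqrt{16438} + \frac{25857}{161}} = \frac{1}{\frac{25857}{161} + i \sqrt{16438}}$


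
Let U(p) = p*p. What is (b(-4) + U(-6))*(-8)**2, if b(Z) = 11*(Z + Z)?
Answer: -3328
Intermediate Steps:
b(Z) = 22*Z (b(Z) = 11*(2*Z) = 22*Z)
U(p) = p**2
(b(-4) + U(-6))*(-8)**2 = (22*(-4) + (-6)**2)*(-8)**2 = (-88 + 36)*64 = -52*64 = -3328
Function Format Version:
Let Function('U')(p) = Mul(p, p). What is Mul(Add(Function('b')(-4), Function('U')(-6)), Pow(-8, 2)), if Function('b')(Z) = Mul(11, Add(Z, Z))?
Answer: -3328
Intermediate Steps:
Function('b')(Z) = Mul(22, Z) (Function('b')(Z) = Mul(11, Mul(2, Z)) = Mul(22, Z))
Function('U')(p) = Pow(p, 2)
Mul(Add(Function('b')(-4), Function('U')(-6)), Pow(-8, 2)) = Mul(Add(Mul(22, -4), Pow(-6, 2)), Pow(-8, 2)) = Mul(Add(-88, 36), 64) = Mul(-52, 64) = -3328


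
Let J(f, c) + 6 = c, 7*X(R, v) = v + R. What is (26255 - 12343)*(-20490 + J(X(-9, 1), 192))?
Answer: -282469248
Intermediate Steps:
X(R, v) = R/7 + v/7 (X(R, v) = (v + R)/7 = (R + v)/7 = R/7 + v/7)
J(f, c) = -6 + c
(26255 - 12343)*(-20490 + J(X(-9, 1), 192)) = (26255 - 12343)*(-20490 + (-6 + 192)) = 13912*(-20490 + 186) = 13912*(-20304) = -282469248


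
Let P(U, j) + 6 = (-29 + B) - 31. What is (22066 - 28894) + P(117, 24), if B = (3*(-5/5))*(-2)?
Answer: -6888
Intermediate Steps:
B = 6 (B = (3*(-5*⅕))*(-2) = (3*(-1))*(-2) = -3*(-2) = 6)
P(U, j) = -60 (P(U, j) = -6 + ((-29 + 6) - 31) = -6 + (-23 - 31) = -6 - 54 = -60)
(22066 - 28894) + P(117, 24) = (22066 - 28894) - 60 = -6828 - 60 = -6888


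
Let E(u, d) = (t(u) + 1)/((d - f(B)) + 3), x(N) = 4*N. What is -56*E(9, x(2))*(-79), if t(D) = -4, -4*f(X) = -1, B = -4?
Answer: -53088/43 ≈ -1234.6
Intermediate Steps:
f(X) = ¼ (f(X) = -¼*(-1) = ¼)
E(u, d) = -3/(11/4 + d) (E(u, d) = (-4 + 1)/((d - 1*¼) + 3) = -3/((d - ¼) + 3) = -3/((-¼ + d) + 3) = -3/(11/4 + d))
-56*E(9, x(2))*(-79) = -(-672)/(11 + 4*(4*2))*(-79) = -(-672)/(11 + 4*8)*(-79) = -(-672)/(11 + 32)*(-79) = -(-672)/43*(-79) = -56*(-12/43)*(-79) = (672/43)*(-79) = -53088/43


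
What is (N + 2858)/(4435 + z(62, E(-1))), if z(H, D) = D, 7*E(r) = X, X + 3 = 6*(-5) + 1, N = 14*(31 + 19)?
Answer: 24906/31013 ≈ 0.80308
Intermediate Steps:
N = 700 (N = 14*50 = 700)
X = -32 (X = -3 + (6*(-5) + 1) = -3 + (-30 + 1) = -3 - 29 = -32)
E(r) = -32/7 (E(r) = (⅐)*(-32) = -32/7)
(N + 2858)/(4435 + z(62, E(-1))) = (700 + 2858)/(4435 - 32/7) = 3558/(31013/7) = 3558*(7/31013) = 24906/31013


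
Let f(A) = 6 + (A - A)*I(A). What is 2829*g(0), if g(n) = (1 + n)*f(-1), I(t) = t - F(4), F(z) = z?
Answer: 16974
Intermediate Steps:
I(t) = -4 + t (I(t) = t - 1*4 = t - 4 = -4 + t)
f(A) = 6 (f(A) = 6 + (A - A)*(-4 + A) = 6 + 0*(-4 + A) = 6 + 0 = 6)
g(n) = 6 + 6*n (g(n) = (1 + n)*6 = 6 + 6*n)
2829*g(0) = 2829*(6 + 6*0) = 2829*(6 + 0) = 2829*6 = 16974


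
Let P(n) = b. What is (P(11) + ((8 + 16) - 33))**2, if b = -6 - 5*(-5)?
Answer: 100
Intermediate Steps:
b = 19 (b = -6 + 25 = 19)
P(n) = 19
(P(11) + ((8 + 16) - 33))**2 = (19 + ((8 + 16) - 33))**2 = (19 + (24 - 33))**2 = (19 - 9)**2 = 10**2 = 100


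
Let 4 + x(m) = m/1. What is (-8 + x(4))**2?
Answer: 64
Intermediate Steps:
x(m) = -4 + m (x(m) = -4 + m/1 = -4 + m*1 = -4 + m)
(-8 + x(4))**2 = (-8 + (-4 + 4))**2 = (-8 + 0)**2 = (-8)**2 = 64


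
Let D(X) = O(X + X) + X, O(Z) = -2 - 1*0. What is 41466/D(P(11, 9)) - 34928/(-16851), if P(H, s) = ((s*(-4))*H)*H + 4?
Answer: -273333527/36684627 ≈ -7.4509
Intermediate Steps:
O(Z) = -2 (O(Z) = -2 + 0 = -2)
P(H, s) = 4 - 4*s*H² (P(H, s) = ((-4*s)*H)*H + 4 = (-4*H*s)*H + 4 = -4*s*H² + 4 = 4 - 4*s*H²)
D(X) = -2 + X
41466/D(P(11, 9)) - 34928/(-16851) = 41466/(-2 + (4 - 4*9*11²)) - 34928/(-16851) = 41466/(-2 + (4 - 4*9*121)) - 34928*(-1/16851) = 41466/(-2 + (4 - 4356)) + 34928/16851 = 41466/(-2 - 4352) + 34928/16851 = 41466/(-4354) + 34928/16851 = 41466*(-1/4354) + 34928/16851 = -20733/2177 + 34928/16851 = -273333527/36684627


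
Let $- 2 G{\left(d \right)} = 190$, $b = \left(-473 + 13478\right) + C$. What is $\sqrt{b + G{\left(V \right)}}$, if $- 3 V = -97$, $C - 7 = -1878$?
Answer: $\sqrt{11039} \approx 105.07$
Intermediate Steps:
$C = -1871$ ($C = 7 - 1878 = -1871$)
$V = \frac{97}{3}$ ($V = \left(- \frac{1}{3}\right) \left(-97\right) = \frac{97}{3} \approx 32.333$)
$b = 11134$ ($b = \left(-473 + 13478\right) - 1871 = 13005 - 1871 = 11134$)
$G{\left(d \right)} = -95$ ($G{\left(d \right)} = \left(- \frac{1}{2}\right) 190 = -95$)
$\sqrt{b + G{\left(V \right)}} = \sqrt{11134 - 95} = \sqrt{11039}$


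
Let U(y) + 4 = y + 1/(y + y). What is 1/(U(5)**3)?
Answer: 1000/1331 ≈ 0.75132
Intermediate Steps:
U(y) = -4 + y + 1/(2*y) (U(y) = -4 + (y + 1/(y + y)) = -4 + (y + 1/(2*y)) = -4 + y + 1/(2*y))
1/(U(5)**3) = 1/((-4 + 5 + (1/2)/5)**3) = 1/((-4 + 5 + (1/2)*(1/5))**3) = 1/((-4 + 5 + 1/10)**3) = 1/((11/10)**3) = 1/(1331/1000) = 1000/1331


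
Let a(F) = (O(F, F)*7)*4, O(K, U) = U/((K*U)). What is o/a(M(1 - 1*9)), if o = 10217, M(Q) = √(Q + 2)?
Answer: 10217*I*√6/28 ≈ 893.8*I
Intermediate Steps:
M(Q) = √(2 + Q)
O(K, U) = 1/K (O(K, U) = U*(1/(K*U)) = 1/K)
a(F) = 28/F (a(F) = (7/F)*4 = 28/F)
o/a(M(1 - 1*9)) = 10217/((28/(√(2 + (1 - 1*9))))) = 10217/((28/(√(2 + (1 - 9))))) = 10217/((28/(√(2 - 8)))) = 10217/((28/(√(-6)))) = 10217/((28/((I*√6)))) = 10217/((28*(-I*√6/6))) = 10217/((-14*I*√6/3)) = 10217*(I*√6/28) = 10217*I*√6/28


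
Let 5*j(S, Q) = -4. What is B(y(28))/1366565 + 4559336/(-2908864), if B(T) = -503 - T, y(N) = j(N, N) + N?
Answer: -3895107050333/2484469832600 ≈ -1.5678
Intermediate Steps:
j(S, Q) = -4/5 (j(S, Q) = (1/5)*(-4) = -4/5)
y(N) = -4/5 + N
B(y(28))/1366565 + 4559336/(-2908864) = (-503 - (-4/5 + 28))/1366565 + 4559336/(-2908864) = (-503 - 1*136/5)*(1/1366565) + 4559336*(-1/2908864) = (-503 - 136/5)*(1/1366565) - 569917/363608 = -2651/5*1/1366565 - 569917/363608 = -2651/6832825 - 569917/363608 = -3895107050333/2484469832600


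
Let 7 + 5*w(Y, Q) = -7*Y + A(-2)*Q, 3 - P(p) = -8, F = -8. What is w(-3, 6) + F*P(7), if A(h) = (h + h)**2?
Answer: -66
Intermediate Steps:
P(p) = 11 (P(p) = 3 - 1*(-8) = 3 + 8 = 11)
A(h) = 4*h**2 (A(h) = (2*h)**2 = 4*h**2)
w(Y, Q) = -7/5 - 7*Y/5 + 16*Q/5 (w(Y, Q) = -7/5 + (-7*Y + (4*(-2)**2)*Q)/5 = -7/5 + (-7*Y + (4*4)*Q)/5 = -7/5 + (-7*Y + 16*Q)/5 = -7/5 + (-7*Y/5 + 16*Q/5) = -7/5 - 7*Y/5 + 16*Q/5)
w(-3, 6) + F*P(7) = (-7/5 - 7/5*(-3) + (16/5)*6) - 8*11 = (-7/5 + 21/5 + 96/5) - 88 = 22 - 88 = -66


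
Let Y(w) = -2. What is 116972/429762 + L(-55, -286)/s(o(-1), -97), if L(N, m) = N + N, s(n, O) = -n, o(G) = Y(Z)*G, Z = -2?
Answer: 11876941/214881 ≈ 55.272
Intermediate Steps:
o(G) = -2*G
L(N, m) = 2*N
116972/429762 + L(-55, -286)/s(o(-1), -97) = 116972/429762 + (2*(-55))/((-(-2)*(-1))) = 116972*(1/429762) - 110/((-1*2)) = 58486/214881 - 110/(-2) = 58486/214881 - 110*(-½) = 58486/214881 + 55 = 11876941/214881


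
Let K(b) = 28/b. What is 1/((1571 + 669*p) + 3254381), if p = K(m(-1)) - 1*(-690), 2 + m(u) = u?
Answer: 1/3711318 ≈ 2.6945e-7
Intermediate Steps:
m(u) = -2 + u
p = 2042/3 (p = 28/(-2 - 1) - 1*(-690) = 28/(-3) + 690 = 28*(-⅓) + 690 = -28/3 + 690 = 2042/3 ≈ 680.67)
1/((1571 + 669*p) + 3254381) = 1/((1571 + 669*(2042/3)) + 3254381) = 1/((1571 + 455366) + 3254381) = 1/(456937 + 3254381) = 1/3711318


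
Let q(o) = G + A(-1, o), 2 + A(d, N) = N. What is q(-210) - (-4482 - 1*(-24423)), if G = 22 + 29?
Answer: -20102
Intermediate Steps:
A(d, N) = -2 + N
G = 51
q(o) = 49 + o (q(o) = 51 + (-2 + o) = 49 + o)
q(-210) - (-4482 - 1*(-24423)) = (49 - 210) - (-4482 - 1*(-24423)) = -161 - (-4482 + 24423) = -161 - 1*19941 = -161 - 19941 = -20102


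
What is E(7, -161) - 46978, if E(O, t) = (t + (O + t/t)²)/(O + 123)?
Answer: -6107237/130 ≈ -46979.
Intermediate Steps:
E(O, t) = (t + (1 + O)²)/(123 + O) (E(O, t) = (t + (O + 1)²)/(123 + O) = (t + (1 + O)²)/(123 + O))
E(7, -161) - 46978 = (-161 + (1 + 7)²)/(123 + 7) - 46978 = (-161 + 8²)/130 - 46978 = (-161 + 64)/130 - 46978 = (1/130)*(-97) - 46978 = -97/130 - 46978 = -6107237/130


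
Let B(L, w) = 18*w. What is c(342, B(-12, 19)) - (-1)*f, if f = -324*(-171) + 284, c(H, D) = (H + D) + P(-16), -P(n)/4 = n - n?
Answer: 56372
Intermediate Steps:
P(n) = 0 (P(n) = -4*(n - n) = -4*0 = 0)
c(H, D) = D + H (c(H, D) = (H + D) + 0 = (D + H) + 0 = D + H)
f = 55688 (f = 55404 + 284 = 55688)
c(342, B(-12, 19)) - (-1)*f = (18*19 + 342) - (-1)*55688 = (342 + 342) - 1*(-55688) = 684 + 55688 = 56372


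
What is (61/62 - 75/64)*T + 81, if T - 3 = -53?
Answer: 89677/992 ≈ 90.400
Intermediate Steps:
T = -50 (T = 3 - 53 = -50)
(61/62 - 75/64)*T + 81 = (61/62 - 75/64)*(-50) + 81 = -373/1984*(-50) + 81 = 9325/992 + 81 = 89677/992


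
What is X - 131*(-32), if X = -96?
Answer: 4096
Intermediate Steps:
X - 131*(-32) = -96 - 131*(-32) = -96 + 4192 = 4096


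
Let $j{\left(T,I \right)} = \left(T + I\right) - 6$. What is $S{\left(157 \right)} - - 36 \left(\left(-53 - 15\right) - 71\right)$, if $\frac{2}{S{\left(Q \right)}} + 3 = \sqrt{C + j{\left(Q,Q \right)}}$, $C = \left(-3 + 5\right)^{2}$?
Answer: $- \frac{505402}{101} + \frac{4 \sqrt{78}}{303} \approx -5003.9$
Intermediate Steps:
$C = 4$ ($C = 2^{2} = 4$)
$j{\left(T,I \right)} = -6 + I + T$ ($j{\left(T,I \right)} = \left(I + T\right) - 6 = -6 + I + T$)
$S{\left(Q \right)} = \frac{2}{-3 + \sqrt{-2 + 2 Q}}$ ($S{\left(Q \right)} = \frac{2}{-3 + \sqrt{4 + \left(-6 + Q + Q\right)}} = \frac{2}{-3 + \sqrt{4 + \left(-6 + 2 Q\right)}} = \frac{2}{-3 + \sqrt{-2 + 2 Q}}$)
$S{\left(157 \right)} - - 36 \left(\left(-53 - 15\right) - 71\right) = \frac{2}{-3 + \sqrt{2} \sqrt{-1 + 157}} - - 36 \left(\left(-53 - 15\right) - 71\right) = \frac{2}{-3 + \sqrt{2} \sqrt{156}} - - 36 \left(\left(-53 - 15\right) - 71\right) = \frac{2}{-3 + \sqrt{2} \cdot 2 \sqrt{39}} - - 36 \left(-68 - 71\right) = \frac{2}{-3 + 2 \sqrt{78}} - \left(-36\right) \left(-139\right) = \frac{2}{-3 + 2 \sqrt{78}} - 5004 = -5004 + \frac{2}{-3 + 2 \sqrt{78}}$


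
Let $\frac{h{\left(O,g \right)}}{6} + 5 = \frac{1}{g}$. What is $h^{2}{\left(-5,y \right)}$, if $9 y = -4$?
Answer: $\frac{7569}{4} \approx 1892.3$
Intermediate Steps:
$y = - \frac{4}{9}$ ($y = \frac{1}{9} \left(-4\right) = - \frac{4}{9} \approx -0.44444$)
$h{\left(O,g \right)} = -30 + \frac{6}{g}$
$h^{2}{\left(-5,y \right)} = \left(-30 + \frac{6}{- \frac{4}{9}}\right)^{2} = \left(-30 + 6 \left(- \frac{9}{4}\right)\right)^{2} = \left(-30 - \frac{27}{2}\right)^{2} = \left(- \frac{87}{2}\right)^{2} = \frac{7569}{4}$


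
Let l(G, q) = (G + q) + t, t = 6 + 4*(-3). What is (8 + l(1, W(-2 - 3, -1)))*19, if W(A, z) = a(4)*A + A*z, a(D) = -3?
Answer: 437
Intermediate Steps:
W(A, z) = -3*A + A*z
t = -6 (t = 6 - 12 = -6)
l(G, q) = -6 + G + q (l(G, q) = (G + q) - 6 = -6 + G + q)
(8 + l(1, W(-2 - 3, -1)))*19 = (8 + (-6 + 1 + (-2 - 3)*(-3 - 1)))*19 = (8 + (-6 + 1 - 5*(-4)))*19 = (8 + (-6 + 1 + 20))*19 = (8 + 15)*19 = 23*19 = 437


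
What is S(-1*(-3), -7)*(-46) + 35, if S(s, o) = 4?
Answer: -149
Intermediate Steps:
S(-1*(-3), -7)*(-46) + 35 = 4*(-46) + 35 = -184 + 35 = -149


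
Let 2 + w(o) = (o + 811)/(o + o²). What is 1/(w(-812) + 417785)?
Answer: 658532/275123474555 ≈ 2.3936e-6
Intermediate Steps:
w(o) = -2 + (811 + o)/(o + o²) (w(o) = -2 + (o + 811)/(o + o²) = -2 + (811 + o)/(o + o²))
1/(w(-812) + 417785) = 1/((811 - 1*(-812) - 2*(-812)²)/((-812)*(1 - 812)) + 417785) = 1/(-1/812*(811 + 812 - 2*659344)/(-811) + 417785) = 1/(-1/812*(-1/811)*(811 + 812 - 1318688) + 417785) = 1/(-1/812*(-1/811)*(-1317065) + 417785) = 1/(-1317065/658532 + 417785) = 1/(275123474555/658532) = 658532/275123474555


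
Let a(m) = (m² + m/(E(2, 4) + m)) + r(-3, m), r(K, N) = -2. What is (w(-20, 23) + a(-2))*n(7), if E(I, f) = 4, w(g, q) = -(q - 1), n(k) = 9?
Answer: -189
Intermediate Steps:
w(g, q) = 1 - q (w(g, q) = -(-1 + q) = 1 - q)
a(m) = -2 + m² + m/(4 + m) (a(m) = (m² + m/(4 + m)) - 2 = -2 + m² + m/(4 + m))
(w(-20, 23) + a(-2))*n(7) = ((1 - 1*23) + (-8 + (-2)³ - 1*(-2) + 4*(-2)²)/(4 - 2))*9 = ((1 - 23) + (-8 - 8 + 2 + 4*4)/2)*9 = (-22 + (-8 - 8 + 2 + 16)/2)*9 = (-22 + (½)*2)*9 = (-22 + 1)*9 = -21*9 = -189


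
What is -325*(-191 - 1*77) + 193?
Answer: 87293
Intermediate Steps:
-325*(-191 - 1*77) + 193 = -325*(-191 - 77) + 193 = -325*(-268) + 193 = 87100 + 193 = 87293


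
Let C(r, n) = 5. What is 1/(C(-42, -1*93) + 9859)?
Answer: 1/9864 ≈ 0.00010138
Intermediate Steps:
1/(C(-42, -1*93) + 9859) = 1/(5 + 9859) = 1/9864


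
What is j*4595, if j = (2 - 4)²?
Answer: 18380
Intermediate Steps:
j = 4 (j = (-2)² = 4)
j*4595 = 4*4595 = 18380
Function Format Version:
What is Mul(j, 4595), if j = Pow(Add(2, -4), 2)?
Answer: 18380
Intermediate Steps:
j = 4 (j = Pow(-2, 2) = 4)
Mul(j, 4595) = Mul(4, 4595) = 18380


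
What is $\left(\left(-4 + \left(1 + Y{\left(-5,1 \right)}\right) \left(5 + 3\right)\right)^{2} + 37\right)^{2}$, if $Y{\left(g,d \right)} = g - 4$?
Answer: $21724921$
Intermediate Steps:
$Y{\left(g,d \right)} = -4 + g$
$\left(\left(-4 + \left(1 + Y{\left(-5,1 \right)}\right) \left(5 + 3\right)\right)^{2} + 37\right)^{2} = \left(\left(-4 + \left(1 - 9\right) \left(5 + 3\right)\right)^{2} + 37\right)^{2} = \left(\left(-4 + \left(1 - 9\right) 8\right)^{2} + 37\right)^{2} = \left(\left(-4 - 64\right)^{2} + 37\right)^{2} = \left(\left(-68\right)^{2} + 37\right)^{2} = \left(4624 + 37\right)^{2} = 4661^{2} = 21724921$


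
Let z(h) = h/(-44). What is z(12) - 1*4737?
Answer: -52110/11 ≈ -4737.3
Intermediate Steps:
z(h) = -h/44 (z(h) = h*(-1/44) = -h/44)
z(12) - 1*4737 = -1/44*12 - 1*4737 = -3/11 - 4737 = -52110/11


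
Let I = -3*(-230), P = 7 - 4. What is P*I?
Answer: 2070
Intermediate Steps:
P = 3
I = 690
P*I = 3*690 = 2070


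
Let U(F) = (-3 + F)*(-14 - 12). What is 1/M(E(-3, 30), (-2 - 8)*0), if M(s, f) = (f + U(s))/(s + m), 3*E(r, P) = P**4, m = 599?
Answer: -899/23322 ≈ -0.038547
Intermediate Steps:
U(F) = 78 - 26*F (U(F) = (-3 + F)*(-26) = 78 - 26*F)
E(r, P) = P**4/3
M(s, f) = (78 + f - 26*s)/(599 + s) (M(s, f) = (f + (78 - 26*s))/(s + 599) = (78 + f - 26*s)/(599 + s))
1/M(E(-3, 30), (-2 - 8)*0) = 1/((78 + (-2 - 8)*0 - 26*30**4/3)/(599 + (1/3)*30**4)) = 1/((78 - 10*0 - 26*810000/3)/(599 + (1/3)*810000)) = 1/((78 + 0 - 26*270000)/(599 + 270000)) = 1/((78 + 0 - 7020000)/270599) = 1/((1/270599)*(-7019922)) = 1/(-23322/899) = -899/23322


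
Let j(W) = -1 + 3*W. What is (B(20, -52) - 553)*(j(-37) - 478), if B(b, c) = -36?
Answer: 347510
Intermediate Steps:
(B(20, -52) - 553)*(j(-37) - 478) = (-36 - 553)*((-1 + 3*(-37)) - 478) = -589*((-1 - 111) - 478) = -589*(-112 - 478) = -589*(-590) = 347510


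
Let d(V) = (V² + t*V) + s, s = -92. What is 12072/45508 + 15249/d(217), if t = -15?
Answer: 305501229/497652734 ≈ 0.61388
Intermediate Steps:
d(V) = -92 + V² - 15*V (d(V) = (V² - 15*V) - 92 = -92 + V² - 15*V)
12072/45508 + 15249/d(217) = 12072/45508 + 15249/(-92 + 217² - 15*217) = 12072*(1/45508) + 15249/(-92 + 47089 - 3255) = 3018/11377 + 15249/43742 = 305501229/497652734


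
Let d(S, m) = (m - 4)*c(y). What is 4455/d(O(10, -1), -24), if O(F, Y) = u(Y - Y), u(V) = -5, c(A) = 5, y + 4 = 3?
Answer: -891/28 ≈ -31.821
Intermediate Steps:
y = -1 (y = -4 + 3 = -1)
O(F, Y) = -5
d(S, m) = -20 + 5*m (d(S, m) = (m - 4)*5 = (-4 + m)*5 = -20 + 5*m)
4455/d(O(10, -1), -24) = 4455/(-20 + 5*(-24)) = 4455/(-20 - 120) = 4455/(-140) = 4455*(-1/140) = -891/28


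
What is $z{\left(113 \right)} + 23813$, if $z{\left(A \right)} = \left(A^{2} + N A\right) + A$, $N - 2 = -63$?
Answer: $29802$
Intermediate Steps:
$N = -61$ ($N = 2 - 63 = -61$)
$z{\left(A \right)} = A^{2} - 60 A$ ($z{\left(A \right)} = \left(A^{2} - 61 A\right) + A = A^{2} - 60 A$)
$z{\left(113 \right)} + 23813 = 113 \left(-60 + 113\right) + 23813 = 113 \cdot 53 + 23813 = 5989 + 23813 = 29802$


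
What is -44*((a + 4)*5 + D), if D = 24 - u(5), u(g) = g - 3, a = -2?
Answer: -1408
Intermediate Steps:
u(g) = -3 + g
D = 22 (D = 24 - (-3 + 5) = 24 - 1*2 = 24 - 2 = 22)
-44*((a + 4)*5 + D) = -44*((-2 + 4)*5 + 22) = -44*(2*5 + 22) = -44*(10 + 22) = -44*32 = -1408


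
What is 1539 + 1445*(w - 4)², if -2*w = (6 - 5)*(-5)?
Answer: 19161/4 ≈ 4790.3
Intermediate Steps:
w = 5/2 (w = -(6 - 5)*(-5)/2 = -(-5)/2 = -½*(-5) = 5/2 ≈ 2.5000)
1539 + 1445*(w - 4)² = 1539 + 1445*(5/2 - 4)² = 1539 + 1445*(-3/2)² = 1539 + 1445*(9/4) = 1539 + 13005/4 = 19161/4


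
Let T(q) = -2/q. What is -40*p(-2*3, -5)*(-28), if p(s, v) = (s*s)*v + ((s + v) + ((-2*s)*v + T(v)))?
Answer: -280672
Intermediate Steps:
p(s, v) = s + v - 2/v + v*s² - 2*s*v (p(s, v) = (s*s)*v + ((s + v) + ((-2*s)*v - 2/v)) = s²*v + ((s + v) + (-2*s*v - 2/v)) = v*s² + ((s + v) + (-2/v - 2*s*v)) = v*s² + (s + v - 2/v - 2*s*v) = s + v - 2/v + v*s² - 2*s*v)
-40*p(-2*3, -5)*(-28) = -40*(-2*3 - 5 - 2/(-5) - 5*(-2*3)² - 2*(-2*3)*(-5))*(-28) = -40*(-6 - 5 - 2*(-⅕) - 5*(-6)² - 2*(-6)*(-5))*(-28) = -40*(-6 - 5 + ⅖ - 5*36 - 60)*(-28) = -40*(-6 - 5 + ⅖ - 180 - 60)*(-28) = -40*(-1253/5)*(-28) = 10024*(-28) = -280672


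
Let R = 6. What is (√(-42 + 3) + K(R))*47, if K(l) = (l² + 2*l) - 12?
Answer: 1692 + 47*I*√39 ≈ 1692.0 + 293.52*I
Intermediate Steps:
K(l) = -12 + l² + 2*l
(√(-42 + 3) + K(R))*47 = (√(-42 + 3) + (-12 + 6² + 2*6))*47 = (√(-39) + (-12 + 36 + 12))*47 = (I*√39 + 36)*47 = (36 + I*√39)*47 = 1692 + 47*I*√39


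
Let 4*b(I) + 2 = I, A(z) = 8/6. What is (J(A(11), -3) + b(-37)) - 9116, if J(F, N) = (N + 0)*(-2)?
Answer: -36479/4 ≈ -9119.8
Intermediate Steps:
A(z) = 4/3 (A(z) = 8*(⅙) = 4/3)
b(I) = -½ + I/4
J(F, N) = -2*N (J(F, N) = N*(-2) = -2*N)
(J(A(11), -3) + b(-37)) - 9116 = (-2*(-3) + (-½ + (¼)*(-37))) - 9116 = (6 + (-½ - 37/4)) - 9116 = (6 - 39/4) - 9116 = -15/4 - 9116 = -36479/4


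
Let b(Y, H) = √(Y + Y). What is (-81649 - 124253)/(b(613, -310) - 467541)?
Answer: 2347990902/5331575255 + 5022*√1226/5331575255 ≈ 0.44043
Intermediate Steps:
b(Y, H) = √2*√Y (b(Y, H) = √(2*Y) = √2*√Y)
(-81649 - 124253)/(b(613, -310) - 467541) = (-81649 - 124253)/(√2*√613 - 467541) = -205902/(√1226 - 467541) = -205902/(-467541 + √1226)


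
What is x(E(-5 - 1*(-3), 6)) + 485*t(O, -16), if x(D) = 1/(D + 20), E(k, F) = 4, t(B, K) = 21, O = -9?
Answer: 244441/24 ≈ 10185.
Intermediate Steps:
x(D) = 1/(20 + D)
x(E(-5 - 1*(-3), 6)) + 485*t(O, -16) = 1/(20 + 4) + 485*21 = 1/24 + 10185 = 244441/24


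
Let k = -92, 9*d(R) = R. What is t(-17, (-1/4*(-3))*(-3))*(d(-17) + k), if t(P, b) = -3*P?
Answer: -14365/3 ≈ -4788.3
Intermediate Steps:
d(R) = R/9
t(-17, (-1/4*(-3))*(-3))*(d(-17) + k) = (-3*(-17))*((⅑)*(-17) - 92) = 51*(-17/9 - 92) = 51*(-845/9) = -14365/3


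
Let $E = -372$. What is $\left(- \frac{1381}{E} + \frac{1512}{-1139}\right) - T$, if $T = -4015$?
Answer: $\frac{1702198115}{423708} \approx 4017.4$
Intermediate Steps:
$\left(- \frac{1381}{E} + \frac{1512}{-1139}\right) - T = \left(- \frac{1381}{-372} + \frac{1512}{-1139}\right) - -4015 = \left(\left(-1381\right) \left(- \frac{1}{372}\right) + 1512 \left(- \frac{1}{1139}\right)\right) + 4015 = \left(\frac{1381}{372} - \frac{1512}{1139}\right) + 4015 = \frac{1010495}{423708} + 4015 = \frac{1702198115}{423708}$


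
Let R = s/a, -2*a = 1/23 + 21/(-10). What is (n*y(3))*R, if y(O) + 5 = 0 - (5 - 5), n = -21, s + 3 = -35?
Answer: -1835400/473 ≈ -3880.3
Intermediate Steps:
s = -38 (s = -3 - 35 = -38)
a = 473/460 (a = -(1/23 + 21/(-10))/2 = -(1*(1/23) + 21*(-⅒))/2 = -(1/23 - 21/10)/2 = -½*(-473/230) = 473/460 ≈ 1.0283)
y(O) = -5 (y(O) = -5 + (0 - (5 - 5)) = -5 + (0 - 1*0) = -5 + (0 + 0) = -5 + 0 = -5)
R = -17480/473 (R = -38/473/460 = -38*460/473 = -17480/473 ≈ -36.956)
(n*y(3))*R = -21*(-5)*(-17480/473) = 105*(-17480/473) = -1835400/473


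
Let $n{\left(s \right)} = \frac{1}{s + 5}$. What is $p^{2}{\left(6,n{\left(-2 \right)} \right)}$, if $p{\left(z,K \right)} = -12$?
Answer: $144$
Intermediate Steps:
$n{\left(s \right)} = \frac{1}{5 + s}$
$p^{2}{\left(6,n{\left(-2 \right)} \right)} = \left(-12\right)^{2} = 144$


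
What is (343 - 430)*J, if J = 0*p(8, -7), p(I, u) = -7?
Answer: 0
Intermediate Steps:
J = 0 (J = 0*(-7) = 0)
(343 - 430)*J = (343 - 430)*0 = -87*0 = 0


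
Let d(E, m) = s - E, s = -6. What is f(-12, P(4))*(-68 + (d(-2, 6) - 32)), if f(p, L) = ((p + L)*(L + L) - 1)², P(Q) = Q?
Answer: -439400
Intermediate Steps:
d(E, m) = -6 - E
f(p, L) = (-1 + 2*L*(L + p))² (f(p, L) = ((L + p)*(2*L) - 1)² = (2*L*(L + p) - 1)² = (-1 + 2*L*(L + p))²)
f(-12, P(4))*(-68 + (d(-2, 6) - 32)) = (-1 + 2*4² + 2*4*(-12))²*(-68 + ((-6 - 1*(-2)) - 32)) = (-1 + 2*16 - 96)²*(-68 + ((-6 + 2) - 32)) = (-1 + 32 - 96)²*(-68 + (-4 - 32)) = (-65)²*(-68 - 36) = 4225*(-104) = -439400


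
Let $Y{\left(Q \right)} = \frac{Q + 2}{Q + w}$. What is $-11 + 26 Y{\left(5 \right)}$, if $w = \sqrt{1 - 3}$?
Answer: $\frac{613}{27} - \frac{182 i \sqrt{2}}{27} \approx 22.704 - 9.5329 i$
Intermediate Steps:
$w = i \sqrt{2}$ ($w = \sqrt{-2} = i \sqrt{2} \approx 1.4142 i$)
$Y{\left(Q \right)} = \frac{2 + Q}{Q + i \sqrt{2}}$ ($Y{\left(Q \right)} = \frac{Q + 2}{Q + i \sqrt{2}} = \frac{2 + Q}{Q + i \sqrt{2}}$)
$-11 + 26 Y{\left(5 \right)} = -11 + 26 \frac{2 + 5}{5 + i \sqrt{2}} = -11 + 26 \frac{1}{5 + i \sqrt{2}} \cdot 7 = -11 + 26 \frac{7}{5 + i \sqrt{2}} = -11 + \frac{182}{5 + i \sqrt{2}}$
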